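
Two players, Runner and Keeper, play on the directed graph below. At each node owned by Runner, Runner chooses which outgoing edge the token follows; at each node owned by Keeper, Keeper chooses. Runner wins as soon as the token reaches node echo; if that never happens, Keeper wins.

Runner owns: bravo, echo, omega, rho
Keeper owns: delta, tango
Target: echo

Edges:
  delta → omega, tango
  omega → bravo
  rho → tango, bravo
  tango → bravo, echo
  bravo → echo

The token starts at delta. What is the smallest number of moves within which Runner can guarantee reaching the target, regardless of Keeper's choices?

A0 = {echo}
A1: add {bravo} — bravo (Runner) has bravo→echo.
A2: add {omega, rho, tango} — omega (Runner) has omega→bravo; rho (Runner) has rho→bravo; tango (Keeper): all of {bravo, echo} already in.
A3: add {delta} — delta (Keeper): all of {omega, tango} already in.
A3 = all vertices. Fixed point.
delta enters the attractor at level 3, so Runner can force the target in 3 moves from there.

3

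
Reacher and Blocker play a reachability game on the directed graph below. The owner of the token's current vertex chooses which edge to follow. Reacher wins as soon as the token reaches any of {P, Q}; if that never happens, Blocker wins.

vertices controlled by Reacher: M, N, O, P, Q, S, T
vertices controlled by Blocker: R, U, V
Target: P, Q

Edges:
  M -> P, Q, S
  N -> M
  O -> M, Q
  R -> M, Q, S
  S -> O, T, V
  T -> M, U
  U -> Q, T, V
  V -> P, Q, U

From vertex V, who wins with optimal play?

A0 = {P, Q}
A1: add {M, O} — M (Reacher) has M→P; O (Reacher) has O→Q.
A2: add {N, S, T} — N (Reacher) has N→M; S (Reacher) has S→O; T (Reacher) has T→M.
A3: add {R} — R (Blocker): all of {M, Q, S} already in.
A4 = A3; e.g. U (Blocker) can still go to V. Fixed point.
V never enters the attractor, so Blocker can avoid the target forever.

Blocker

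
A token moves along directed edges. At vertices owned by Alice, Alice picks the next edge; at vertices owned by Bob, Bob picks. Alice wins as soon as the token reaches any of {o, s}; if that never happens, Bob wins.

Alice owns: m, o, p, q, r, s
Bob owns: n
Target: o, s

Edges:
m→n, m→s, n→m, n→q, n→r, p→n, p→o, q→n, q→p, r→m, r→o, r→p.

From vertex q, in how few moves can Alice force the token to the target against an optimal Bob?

2

A0 = {o, s}
A1: add {m, p, r} — m (Alice) has m→s; p (Alice) has p→o; r (Alice) has r→o.
A2: add {q} — q (Alice) has q→p.
q enters the attractor at level 2, so Alice can force the target in 2 moves from there.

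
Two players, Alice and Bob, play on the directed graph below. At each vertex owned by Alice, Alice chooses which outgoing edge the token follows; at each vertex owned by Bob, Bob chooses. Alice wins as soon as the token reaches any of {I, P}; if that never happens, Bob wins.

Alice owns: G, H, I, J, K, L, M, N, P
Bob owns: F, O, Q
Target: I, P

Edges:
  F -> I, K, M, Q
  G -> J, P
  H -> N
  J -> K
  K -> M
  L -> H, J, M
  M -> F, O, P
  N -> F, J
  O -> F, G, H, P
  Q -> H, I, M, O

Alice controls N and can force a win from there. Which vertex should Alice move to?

A0 = {I, P}
A1: add {G, M} — G (Alice) has G→P; M (Alice) has M→P.
A2: add {K, L} — K (Alice) has K→M; L (Alice) has L→M.
A3: add {J} — J (Alice) has J→K.
A4: add {N} — N (Alice) has N→J.
A5: add {H} — H (Alice) has H→N.
A6 = A5; e.g. F (Bob) can still go to Q. Fixed point.
From N, successor J is in the attractor (rank 3); the other successor F is not.

J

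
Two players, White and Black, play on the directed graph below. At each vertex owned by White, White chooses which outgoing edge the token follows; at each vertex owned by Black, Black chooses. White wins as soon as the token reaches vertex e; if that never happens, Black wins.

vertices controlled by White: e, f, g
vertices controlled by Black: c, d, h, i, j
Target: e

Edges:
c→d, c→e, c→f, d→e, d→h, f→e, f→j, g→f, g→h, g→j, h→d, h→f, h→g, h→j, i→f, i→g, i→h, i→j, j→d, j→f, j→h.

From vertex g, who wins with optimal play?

A0 = {e}
A1: add {f} — f (White) has f→e.
A2: add {g} — g (White) has g→f.
A3 = A2; e.g. c (Black) can still go to d. Fixed point.
g ∈ A2, so White can force the target.

White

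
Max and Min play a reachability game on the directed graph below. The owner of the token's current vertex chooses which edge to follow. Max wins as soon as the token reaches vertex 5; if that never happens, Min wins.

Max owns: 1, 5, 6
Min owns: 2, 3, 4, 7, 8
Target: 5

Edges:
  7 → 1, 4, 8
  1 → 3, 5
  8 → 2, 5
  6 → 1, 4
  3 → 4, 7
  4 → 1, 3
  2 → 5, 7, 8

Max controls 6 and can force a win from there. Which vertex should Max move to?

A0 = {5}
A1: add {1} — 1 (Max) has 1→5.
A2: add {6} — 6 (Max) has 6→1.
A3 = A2; e.g. 2 (Min) can still go to 7. Fixed point.
From 6, successor 1 is in the attractor (rank 1); the other successor 4 is not.

1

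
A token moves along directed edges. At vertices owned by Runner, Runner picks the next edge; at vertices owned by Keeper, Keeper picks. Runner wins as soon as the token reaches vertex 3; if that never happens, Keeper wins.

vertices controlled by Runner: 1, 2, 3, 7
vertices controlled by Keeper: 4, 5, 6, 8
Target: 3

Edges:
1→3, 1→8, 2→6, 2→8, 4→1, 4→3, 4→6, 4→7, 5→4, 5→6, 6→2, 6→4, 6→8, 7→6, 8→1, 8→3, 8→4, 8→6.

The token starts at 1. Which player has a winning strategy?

Runner

A0 = {3}
A1: add {1} — 1 (Runner) has 1→3.
A2 = A1; e.g. 2 (Runner) has no edge into A1. Fixed point.
1 ∈ A1, so Runner can force the target.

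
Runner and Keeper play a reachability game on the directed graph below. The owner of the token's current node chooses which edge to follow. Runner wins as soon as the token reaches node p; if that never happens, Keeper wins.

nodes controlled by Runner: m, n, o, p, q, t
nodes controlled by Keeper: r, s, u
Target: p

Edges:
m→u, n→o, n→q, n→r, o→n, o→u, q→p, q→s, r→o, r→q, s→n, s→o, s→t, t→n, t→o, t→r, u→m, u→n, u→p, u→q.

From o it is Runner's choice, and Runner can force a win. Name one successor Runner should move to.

n

A0 = {p}
A1: add {q} — q (Runner) has q→p.
A2: add {n} — n (Runner) has n→q.
A3: add {o, t} — o (Runner) has o→n; t (Runner) has t→n.
A4: add {r, s} — r (Keeper): all of {o, q} already in; s (Keeper): all of {n, o, t} already in.
A5 = A4; e.g. m (Runner) has no edge into A4. Fixed point.
From o, successor n is in the attractor (rank 2); the other successor u is not.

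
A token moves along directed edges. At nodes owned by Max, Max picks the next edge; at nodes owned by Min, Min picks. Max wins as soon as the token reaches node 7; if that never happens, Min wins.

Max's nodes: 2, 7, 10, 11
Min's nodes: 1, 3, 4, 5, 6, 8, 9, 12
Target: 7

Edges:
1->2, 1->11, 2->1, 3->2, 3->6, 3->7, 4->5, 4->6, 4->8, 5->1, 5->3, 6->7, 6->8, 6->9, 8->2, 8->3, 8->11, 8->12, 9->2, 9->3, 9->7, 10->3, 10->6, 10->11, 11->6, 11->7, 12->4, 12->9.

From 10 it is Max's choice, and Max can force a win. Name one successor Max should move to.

A0 = {7}
A1: add {11} — 11 (Max) has 11→7.
A2: add {10} — 10 (Max) has 10→11.
A3 = A2; e.g. 1 (Min) can still go to 2. Fixed point.
From 10, successor 11 is in the attractor (rank 1); the other successors 3, 6 are not.

11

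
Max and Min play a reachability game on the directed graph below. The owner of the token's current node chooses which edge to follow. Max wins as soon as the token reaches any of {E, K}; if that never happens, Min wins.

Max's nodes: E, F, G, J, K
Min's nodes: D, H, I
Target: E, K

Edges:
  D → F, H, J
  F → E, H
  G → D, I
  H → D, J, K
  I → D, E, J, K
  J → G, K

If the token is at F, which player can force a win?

A0 = {E, K}
A1: add {F, J} — F (Max) has F→E; J (Max) has J→K.
A2 = A1; e.g. D (Min) can still go to H. Fixed point.
F ∈ A1, so Max can force the target.

Max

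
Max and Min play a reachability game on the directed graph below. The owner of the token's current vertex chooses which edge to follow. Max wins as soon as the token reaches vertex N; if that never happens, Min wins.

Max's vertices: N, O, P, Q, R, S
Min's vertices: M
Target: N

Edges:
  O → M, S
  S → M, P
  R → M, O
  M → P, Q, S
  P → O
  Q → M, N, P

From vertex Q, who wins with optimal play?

A0 = {N}
A1: add {Q} — Q (Max) has Q→N.
A2 = A1; e.g. M (Min) can still go to P. Fixed point.
Q ∈ A1, so Max can force the target.

Max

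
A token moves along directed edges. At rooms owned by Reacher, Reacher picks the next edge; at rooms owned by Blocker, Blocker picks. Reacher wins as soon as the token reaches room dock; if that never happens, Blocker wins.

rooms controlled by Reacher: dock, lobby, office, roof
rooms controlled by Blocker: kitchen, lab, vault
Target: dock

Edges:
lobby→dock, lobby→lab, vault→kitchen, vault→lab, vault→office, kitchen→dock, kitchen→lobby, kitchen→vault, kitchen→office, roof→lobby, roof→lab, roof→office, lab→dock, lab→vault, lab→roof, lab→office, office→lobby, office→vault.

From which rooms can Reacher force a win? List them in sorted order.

A0 = {dock}
A1: add {lobby} — lobby (Reacher) has lobby→dock.
A2: add {office, roof} — roof (Reacher) has roof→lobby; office (Reacher) has office→lobby.
A3 = A2; e.g. vault (Blocker) can still go to kitchen. Fixed point.
Reacher's winning region = {dock, lobby, office, roof}.

dock, lobby, office, roof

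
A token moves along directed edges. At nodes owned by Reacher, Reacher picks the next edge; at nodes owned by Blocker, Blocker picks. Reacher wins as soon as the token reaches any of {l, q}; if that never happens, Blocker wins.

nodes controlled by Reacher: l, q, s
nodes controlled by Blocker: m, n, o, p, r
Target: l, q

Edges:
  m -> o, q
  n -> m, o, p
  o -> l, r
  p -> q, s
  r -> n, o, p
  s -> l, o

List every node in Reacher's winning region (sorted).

A0 = {l, q}
A1: add {s} — s (Reacher) has s→l.
A2: add {p} — p (Blocker): all of {q, s} already in.
A3 = A2; e.g. m (Blocker) can still go to o. Fixed point.
Reacher's winning region = {l, p, q, s}.

l, p, q, s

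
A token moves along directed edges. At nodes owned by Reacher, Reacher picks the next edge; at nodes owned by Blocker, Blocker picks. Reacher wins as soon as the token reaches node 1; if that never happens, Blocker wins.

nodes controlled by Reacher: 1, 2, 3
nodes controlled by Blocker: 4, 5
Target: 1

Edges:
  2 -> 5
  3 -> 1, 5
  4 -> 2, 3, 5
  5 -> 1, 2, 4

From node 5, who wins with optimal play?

Blocker

A0 = {1}
A1: add {3} — 3 (Reacher) has 3→1.
A2 = A1; e.g. 2 (Reacher) has no edge into A1. Fixed point.
5 never enters the attractor, so Blocker can avoid the target forever.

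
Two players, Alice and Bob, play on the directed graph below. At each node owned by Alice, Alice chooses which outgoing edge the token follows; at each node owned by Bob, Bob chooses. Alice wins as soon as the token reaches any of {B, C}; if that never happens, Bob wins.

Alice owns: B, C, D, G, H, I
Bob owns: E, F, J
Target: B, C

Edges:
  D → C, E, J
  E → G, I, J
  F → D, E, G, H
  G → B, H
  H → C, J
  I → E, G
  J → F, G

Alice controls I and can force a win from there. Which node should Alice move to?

G

A0 = {B, C}
A1: add {D, G, H} — D (Alice) has D→C; G (Alice) has G→B; H (Alice) has H→C.
A2: add {I} — I (Alice) has I→G.
A3 = A2; e.g. E (Bob) can still go to J. Fixed point.
From I, successor G is in the attractor (rank 1); the other successor E is not.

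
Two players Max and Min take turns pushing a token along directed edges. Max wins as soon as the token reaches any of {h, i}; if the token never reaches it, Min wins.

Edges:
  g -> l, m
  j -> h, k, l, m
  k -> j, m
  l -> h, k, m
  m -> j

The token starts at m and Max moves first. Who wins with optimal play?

Min

Track states (vertex, player-to-move).
A0 = {(h,Max), (h,Min), (i,Max), (i,Min)}
A1: add {(j,Max), (l,Max)}.
A2: add {(m,Min)}.
A3: add {(g,Max), (k,Max)}.
A4 = A3; e.g. (g,Min) stays out. (m,Max) never enters ⇒ Min avoids the target.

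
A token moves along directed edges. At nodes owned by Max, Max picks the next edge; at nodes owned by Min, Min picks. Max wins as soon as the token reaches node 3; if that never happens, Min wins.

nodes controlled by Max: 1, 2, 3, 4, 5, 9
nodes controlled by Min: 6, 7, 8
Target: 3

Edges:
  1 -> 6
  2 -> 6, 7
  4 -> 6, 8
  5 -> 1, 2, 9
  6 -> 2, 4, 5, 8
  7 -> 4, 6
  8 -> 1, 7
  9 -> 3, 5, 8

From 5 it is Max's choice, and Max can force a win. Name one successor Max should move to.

9

A0 = {3}
A1: add {9} — 9 (Max) has 9→3.
A2: add {5} — 5 (Max) has 5→9.
A3 = A2; e.g. 1 (Max) has no edge into A2. Fixed point.
From 5, successor 9 is in the attractor (rank 1); the other successors 1, 2 are not.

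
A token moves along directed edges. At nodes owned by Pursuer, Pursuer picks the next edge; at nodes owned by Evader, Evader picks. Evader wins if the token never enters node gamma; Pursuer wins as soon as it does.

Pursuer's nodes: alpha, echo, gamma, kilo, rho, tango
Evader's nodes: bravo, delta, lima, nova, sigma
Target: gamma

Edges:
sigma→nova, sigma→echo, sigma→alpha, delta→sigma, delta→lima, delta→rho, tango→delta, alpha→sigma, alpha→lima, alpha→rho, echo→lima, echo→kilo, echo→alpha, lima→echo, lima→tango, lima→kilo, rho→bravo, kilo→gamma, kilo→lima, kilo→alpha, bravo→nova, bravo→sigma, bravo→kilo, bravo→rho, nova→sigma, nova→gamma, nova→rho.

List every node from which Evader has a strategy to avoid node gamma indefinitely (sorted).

A0 = {gamma}
A1: add {kilo} — kilo (Pursuer) has kilo→gamma.
A2: add {echo} — echo (Pursuer) has echo→kilo.
A3 = A2; e.g. nova (Evader) can still go to sigma. Fixed point.
Pursuer's attractor = {echo, gamma, kilo}; Evader avoids the target exactly from the complement.

alpha, bravo, delta, lima, nova, rho, sigma, tango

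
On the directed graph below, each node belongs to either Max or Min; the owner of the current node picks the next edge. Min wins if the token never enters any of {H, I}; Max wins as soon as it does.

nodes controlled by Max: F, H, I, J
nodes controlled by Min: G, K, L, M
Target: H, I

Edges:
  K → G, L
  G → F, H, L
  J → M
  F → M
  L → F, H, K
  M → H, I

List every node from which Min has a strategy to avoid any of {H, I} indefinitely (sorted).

G, K, L

A0 = {H, I}
A1: add {M} — M (Min): all of {H, I} already in.
A2: add {F, J} — F (Max) has F→M; J (Max) has J→M.
A3 = A2; e.g. G (Min) can still go to L. Fixed point.
Max's attractor = {F, H, I, J, M}; Min avoids the target exactly from the complement.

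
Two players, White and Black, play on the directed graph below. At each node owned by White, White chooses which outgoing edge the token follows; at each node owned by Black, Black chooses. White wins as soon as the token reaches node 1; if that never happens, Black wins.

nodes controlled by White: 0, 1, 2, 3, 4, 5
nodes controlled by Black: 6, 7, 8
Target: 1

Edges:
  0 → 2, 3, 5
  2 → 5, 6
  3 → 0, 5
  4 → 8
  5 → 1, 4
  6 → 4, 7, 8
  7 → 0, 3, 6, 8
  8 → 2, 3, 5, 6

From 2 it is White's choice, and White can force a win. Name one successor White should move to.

A0 = {1}
A1: add {5} — 5 (White) has 5→1.
A2: add {0, 2, 3} — 0 (White) has 0→5; 2 (White) has 2→5; 3 (White) has 3→5.
A3 = A2; e.g. 4 (White) has no edge into A2. Fixed point.
From 2, successor 5 is in the attractor (rank 1); the other successor 6 is not.

5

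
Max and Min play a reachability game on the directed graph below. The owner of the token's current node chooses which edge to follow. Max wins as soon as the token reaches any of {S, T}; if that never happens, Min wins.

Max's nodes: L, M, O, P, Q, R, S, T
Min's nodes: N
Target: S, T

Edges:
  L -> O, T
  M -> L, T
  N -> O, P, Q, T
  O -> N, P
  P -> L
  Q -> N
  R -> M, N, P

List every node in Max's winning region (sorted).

A0 = {S, T}
A1: add {L, M} — L (Max) has L→T; M (Max) has M→T.
A2: add {P, R} — P (Max) has P→L; R (Max) has R→M.
A3: add {O} — O (Max) has O→P.
A4 = A3; e.g. N (Min) can still go to Q. Fixed point.
Max's winning region = {L, M, O, P, R, S, T}.

L, M, O, P, R, S, T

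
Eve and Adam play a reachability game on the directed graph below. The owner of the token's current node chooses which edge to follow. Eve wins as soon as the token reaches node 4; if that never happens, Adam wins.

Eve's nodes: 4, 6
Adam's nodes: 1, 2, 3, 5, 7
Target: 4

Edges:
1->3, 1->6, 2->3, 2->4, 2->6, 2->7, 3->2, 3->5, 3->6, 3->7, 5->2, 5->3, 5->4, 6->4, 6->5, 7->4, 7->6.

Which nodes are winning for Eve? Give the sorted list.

4, 6, 7

A0 = {4}
A1: add {6} — 6 (Eve) has 6→4.
A2: add {7} — 7 (Adam): all of {4, 6} already in.
A3 = A2; e.g. 1 (Adam) can still go to 3. Fixed point.
Eve's winning region = {4, 6, 7}.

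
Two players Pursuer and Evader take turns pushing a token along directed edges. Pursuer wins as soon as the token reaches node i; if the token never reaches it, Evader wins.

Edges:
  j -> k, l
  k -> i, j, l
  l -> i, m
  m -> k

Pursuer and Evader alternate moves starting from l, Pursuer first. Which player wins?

Track states (vertex, player-to-move).
A0 = {(i,Pursuer), (i,Evader)}
A1: add {(k,Pursuer), (l,Pursuer)}.
(l,Pursuer) ∈ A1 ⇒ Pursuer forces the target.

Pursuer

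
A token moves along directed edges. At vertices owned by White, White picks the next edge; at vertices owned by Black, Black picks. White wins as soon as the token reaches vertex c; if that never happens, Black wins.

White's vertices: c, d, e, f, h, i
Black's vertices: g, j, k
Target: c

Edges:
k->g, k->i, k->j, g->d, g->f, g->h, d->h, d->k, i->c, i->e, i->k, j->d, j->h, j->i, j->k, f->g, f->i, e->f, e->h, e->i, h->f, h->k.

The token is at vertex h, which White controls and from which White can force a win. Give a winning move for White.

f

A0 = {c}
A1: add {i} — i (White) has i→c.
A2: add {e, f} — e (White) has e→i; f (White) has f→i.
A3: add {h} — h (White) has h→f.
A4: add {d} — d (White) has d→h.
A5: add {g} — g (Black): all of {d, f, h} already in.
A6 = A5; e.g. j (Black) can still go to k. Fixed point.
From h, successor f is in the attractor (rank 2); the other successor k is not.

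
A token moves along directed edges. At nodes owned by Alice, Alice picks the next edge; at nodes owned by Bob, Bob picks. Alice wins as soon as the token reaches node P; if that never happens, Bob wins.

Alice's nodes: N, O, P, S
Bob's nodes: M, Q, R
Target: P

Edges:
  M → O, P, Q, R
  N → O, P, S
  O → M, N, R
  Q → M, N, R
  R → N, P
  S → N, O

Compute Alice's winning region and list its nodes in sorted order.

N, O, P, R, S

A0 = {P}
A1: add {N} — N (Alice) has N→P.
A2: add {O, R, S} — O (Alice) has O→N; R (Bob): all of {N, P} already in; S (Alice) has S→N.
A3 = A2; e.g. M (Bob) can still go to Q. Fixed point.
Alice's winning region = {N, O, P, R, S}.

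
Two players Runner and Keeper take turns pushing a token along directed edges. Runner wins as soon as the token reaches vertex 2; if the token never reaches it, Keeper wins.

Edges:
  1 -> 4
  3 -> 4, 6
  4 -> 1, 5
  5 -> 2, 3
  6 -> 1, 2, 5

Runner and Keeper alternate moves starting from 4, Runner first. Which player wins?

Track states (vertex, player-to-move).
A0 = {(2,Runner), (2,Keeper)}
A1: add {(5,Runner), (6,Runner)}.
A2 = A1; e.g. (1,Runner) stays out. (4,Runner) never enters ⇒ Keeper avoids the target.

Keeper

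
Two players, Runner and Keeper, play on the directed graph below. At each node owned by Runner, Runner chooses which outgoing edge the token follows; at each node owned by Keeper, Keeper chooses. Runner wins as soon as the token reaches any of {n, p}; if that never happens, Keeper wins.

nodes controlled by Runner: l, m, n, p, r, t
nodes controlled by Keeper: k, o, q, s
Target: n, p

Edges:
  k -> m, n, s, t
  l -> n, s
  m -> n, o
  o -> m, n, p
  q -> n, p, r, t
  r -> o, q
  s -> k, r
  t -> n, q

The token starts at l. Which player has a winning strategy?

Runner

A0 = {n, p}
A1: add {l, m, t} — l (Runner) has l→n; m (Runner) has m→n; t (Runner) has t→n.
l ∈ A1, so Runner can force the target.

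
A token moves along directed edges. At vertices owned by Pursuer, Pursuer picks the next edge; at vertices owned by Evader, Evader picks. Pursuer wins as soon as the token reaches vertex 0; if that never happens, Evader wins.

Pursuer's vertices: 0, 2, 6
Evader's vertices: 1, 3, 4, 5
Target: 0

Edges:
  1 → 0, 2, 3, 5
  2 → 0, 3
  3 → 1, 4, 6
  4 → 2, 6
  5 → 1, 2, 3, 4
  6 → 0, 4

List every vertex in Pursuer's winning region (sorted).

A0 = {0}
A1: add {2, 6} — 2 (Pursuer) has 2→0; 6 (Pursuer) has 6→0.
A2: add {4} — 4 (Evader): all of {2, 6} already in.
A3 = A2; e.g. 1 (Evader) can still go to 3. Fixed point.
Pursuer's winning region = {0, 2, 4, 6}.

0, 2, 4, 6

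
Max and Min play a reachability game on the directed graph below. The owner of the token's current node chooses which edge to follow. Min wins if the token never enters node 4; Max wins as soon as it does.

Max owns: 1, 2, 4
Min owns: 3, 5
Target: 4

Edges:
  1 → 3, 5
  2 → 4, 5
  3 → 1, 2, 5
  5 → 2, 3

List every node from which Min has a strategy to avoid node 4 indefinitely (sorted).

1, 3, 5

A0 = {4}
A1: add {2} — 2 (Max) has 2→4.
A2 = A1; e.g. 1 (Max) has no edge into A1. Fixed point.
Max's attractor = {2, 4}; Min avoids the target exactly from the complement.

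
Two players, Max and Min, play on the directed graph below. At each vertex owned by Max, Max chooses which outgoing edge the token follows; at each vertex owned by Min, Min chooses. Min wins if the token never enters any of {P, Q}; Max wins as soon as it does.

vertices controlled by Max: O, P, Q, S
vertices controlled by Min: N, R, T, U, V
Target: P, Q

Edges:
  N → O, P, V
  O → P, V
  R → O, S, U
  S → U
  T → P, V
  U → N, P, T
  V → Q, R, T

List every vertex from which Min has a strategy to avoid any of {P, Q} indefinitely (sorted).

N, R, S, T, U, V

A0 = {P, Q}
A1: add {O} — O (Max) has O→P.
A2 = A1; e.g. N (Min) can still go to V. Fixed point.
Max's attractor = {O, P, Q}; Min avoids the target exactly from the complement.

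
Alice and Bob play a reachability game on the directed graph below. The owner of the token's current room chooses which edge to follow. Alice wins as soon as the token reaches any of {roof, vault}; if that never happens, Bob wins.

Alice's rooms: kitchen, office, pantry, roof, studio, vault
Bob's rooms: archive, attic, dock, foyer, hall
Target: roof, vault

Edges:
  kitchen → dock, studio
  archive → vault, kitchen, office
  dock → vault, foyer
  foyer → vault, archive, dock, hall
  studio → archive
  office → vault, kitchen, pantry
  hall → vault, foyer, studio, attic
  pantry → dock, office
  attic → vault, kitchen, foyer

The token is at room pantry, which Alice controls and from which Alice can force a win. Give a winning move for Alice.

office

A0 = {roof, vault}
A1: add {office} — office (Alice) has office→vault.
A2: add {pantry} — pantry (Alice) has pantry→office.
A3 = A2; e.g. kitchen (Alice) has no edge into A2. Fixed point.
From pantry, successor office is in the attractor (rank 1); the other successor dock is not.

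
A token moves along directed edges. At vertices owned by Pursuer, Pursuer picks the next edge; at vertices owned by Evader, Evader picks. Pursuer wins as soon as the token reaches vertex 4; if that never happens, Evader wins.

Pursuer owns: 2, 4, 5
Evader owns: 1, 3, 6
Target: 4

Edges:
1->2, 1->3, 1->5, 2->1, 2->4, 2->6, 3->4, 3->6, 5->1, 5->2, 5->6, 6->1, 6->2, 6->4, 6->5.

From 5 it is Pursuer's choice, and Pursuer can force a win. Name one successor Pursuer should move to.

2

A0 = {4}
A1: add {2} — 2 (Pursuer) has 2→4.
A2: add {5} — 5 (Pursuer) has 5→2.
A3 = A2; e.g. 1 (Evader) can still go to 3. Fixed point.
From 5, successor 2 is in the attractor (rank 1); the other successors 1, 6 are not.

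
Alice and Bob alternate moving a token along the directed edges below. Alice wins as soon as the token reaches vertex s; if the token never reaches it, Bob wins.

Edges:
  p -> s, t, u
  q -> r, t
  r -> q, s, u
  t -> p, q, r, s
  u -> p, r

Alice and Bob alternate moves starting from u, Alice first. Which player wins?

Bob

Track states (vertex, player-to-move).
A0 = {(s,Alice), (s,Bob)}
A1: add {(p,Alice), (r,Alice), (t,Alice)}.
A2: add {(q,Bob), (u,Bob)}.
A3 = A2; e.g. (p,Bob) stays out. (u,Alice) never enters ⇒ Bob avoids the target.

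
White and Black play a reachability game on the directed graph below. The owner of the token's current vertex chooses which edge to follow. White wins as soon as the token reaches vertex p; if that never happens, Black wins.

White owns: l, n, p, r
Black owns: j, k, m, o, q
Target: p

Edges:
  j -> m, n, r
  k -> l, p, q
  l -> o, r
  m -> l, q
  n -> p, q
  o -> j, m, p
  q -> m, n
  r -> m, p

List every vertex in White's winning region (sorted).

A0 = {p}
A1: add {n, r} — n (White) has n→p; r (White) has r→p.
A2: add {l} — l (White) has l→r.
A3 = A2; e.g. j (Black) can still go to m. Fixed point.
White's winning region = {l, n, p, r}.

l, n, p, r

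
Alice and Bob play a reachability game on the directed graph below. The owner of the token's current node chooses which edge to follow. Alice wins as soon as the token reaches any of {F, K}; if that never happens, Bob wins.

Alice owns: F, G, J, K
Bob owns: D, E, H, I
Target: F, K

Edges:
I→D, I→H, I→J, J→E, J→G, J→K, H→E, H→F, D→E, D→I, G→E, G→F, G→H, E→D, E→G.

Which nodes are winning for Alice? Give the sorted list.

F, G, J, K

A0 = {F, K}
A1: add {G, J} — G (Alice) has G→F; J (Alice) has J→K.
A2 = A1; e.g. D (Bob) can still go to E. Fixed point.
Alice's winning region = {F, G, J, K}.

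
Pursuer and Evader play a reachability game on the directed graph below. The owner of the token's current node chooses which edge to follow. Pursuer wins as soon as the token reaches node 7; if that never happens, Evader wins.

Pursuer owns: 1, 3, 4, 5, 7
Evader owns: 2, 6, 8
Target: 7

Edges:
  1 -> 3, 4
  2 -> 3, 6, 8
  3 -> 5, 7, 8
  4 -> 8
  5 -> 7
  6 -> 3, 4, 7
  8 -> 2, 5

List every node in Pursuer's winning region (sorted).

1, 3, 5, 7

A0 = {7}
A1: add {3, 5} — 3 (Pursuer) has 3→7; 5 (Pursuer) has 5→7.
A2: add {1} — 1 (Pursuer) has 1→3.
A3 = A2; e.g. 2 (Evader) can still go to 6. Fixed point.
Pursuer's winning region = {1, 3, 5, 7}.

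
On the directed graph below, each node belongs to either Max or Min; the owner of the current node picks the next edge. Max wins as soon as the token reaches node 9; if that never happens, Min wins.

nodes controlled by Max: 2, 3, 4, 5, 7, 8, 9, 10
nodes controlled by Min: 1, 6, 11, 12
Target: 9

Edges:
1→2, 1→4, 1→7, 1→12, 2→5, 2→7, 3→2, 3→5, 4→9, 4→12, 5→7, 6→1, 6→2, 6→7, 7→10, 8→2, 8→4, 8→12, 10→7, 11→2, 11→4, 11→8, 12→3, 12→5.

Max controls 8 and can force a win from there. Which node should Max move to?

4

A0 = {9}
A1: add {4} — 4 (Max) has 4→9.
A2: add {8} — 8 (Max) has 8→4.
A3 = A2; e.g. 1 (Min) can still go to 2. Fixed point.
From 8, successor 4 is in the attractor (rank 1); the other successors 2, 12 are not.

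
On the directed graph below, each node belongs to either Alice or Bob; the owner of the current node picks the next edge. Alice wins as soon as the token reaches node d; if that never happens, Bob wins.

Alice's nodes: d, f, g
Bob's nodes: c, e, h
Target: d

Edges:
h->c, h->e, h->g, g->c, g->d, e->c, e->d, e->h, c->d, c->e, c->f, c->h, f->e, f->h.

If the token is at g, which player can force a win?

A0 = {d}
A1: add {g} — g (Alice) has g→d.
A2 = A1; e.g. c (Bob) can still go to e. Fixed point.
g ∈ A1, so Alice can force the target.

Alice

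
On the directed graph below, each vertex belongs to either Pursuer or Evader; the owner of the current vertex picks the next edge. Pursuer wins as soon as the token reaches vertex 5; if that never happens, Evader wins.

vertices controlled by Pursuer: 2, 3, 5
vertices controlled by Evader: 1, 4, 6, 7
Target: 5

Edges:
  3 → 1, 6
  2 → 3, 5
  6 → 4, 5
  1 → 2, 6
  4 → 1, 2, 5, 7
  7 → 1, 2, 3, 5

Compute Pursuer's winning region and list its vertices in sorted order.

A0 = {5}
A1: add {2} — 2 (Pursuer) has 2→5.
A2 = A1; e.g. 1 (Evader) can still go to 6. Fixed point.
Pursuer's winning region = {2, 5}.

2, 5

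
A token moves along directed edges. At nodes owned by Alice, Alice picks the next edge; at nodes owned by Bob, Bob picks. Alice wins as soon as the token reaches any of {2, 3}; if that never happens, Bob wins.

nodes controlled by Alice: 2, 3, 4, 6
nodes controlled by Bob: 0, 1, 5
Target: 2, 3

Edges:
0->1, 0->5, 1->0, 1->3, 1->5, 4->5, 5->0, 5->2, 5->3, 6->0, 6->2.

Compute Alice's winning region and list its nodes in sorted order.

2, 3, 6

A0 = {2, 3}
A1: add {6} — 6 (Alice) has 6→2.
A2 = A1; e.g. 0 (Bob) can still go to 1. Fixed point.
Alice's winning region = {2, 3, 6}.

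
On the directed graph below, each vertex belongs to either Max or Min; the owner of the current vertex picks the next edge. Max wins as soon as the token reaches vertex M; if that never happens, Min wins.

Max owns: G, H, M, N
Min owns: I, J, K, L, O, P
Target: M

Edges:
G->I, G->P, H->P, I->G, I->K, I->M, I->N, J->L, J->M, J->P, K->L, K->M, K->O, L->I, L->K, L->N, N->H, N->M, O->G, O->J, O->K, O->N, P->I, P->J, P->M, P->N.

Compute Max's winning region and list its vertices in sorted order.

A0 = {M}
A1: add {N} — N (Max) has N→M.
A2 = A1; e.g. G (Max) has no edge into A1. Fixed point.
Max's winning region = {M, N}.

M, N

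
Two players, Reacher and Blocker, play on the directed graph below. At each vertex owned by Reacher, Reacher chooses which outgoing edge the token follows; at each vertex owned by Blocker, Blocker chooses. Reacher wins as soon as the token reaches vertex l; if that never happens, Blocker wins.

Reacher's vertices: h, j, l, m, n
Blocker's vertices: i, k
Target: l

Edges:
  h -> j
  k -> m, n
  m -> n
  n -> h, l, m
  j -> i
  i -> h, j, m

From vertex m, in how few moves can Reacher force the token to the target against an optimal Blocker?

2

A0 = {l}
A1: add {n} — n (Reacher) has n→l.
A2: add {m} — m (Reacher) has m→n.
m enters the attractor at level 2, so Reacher can force the target in 2 moves from there.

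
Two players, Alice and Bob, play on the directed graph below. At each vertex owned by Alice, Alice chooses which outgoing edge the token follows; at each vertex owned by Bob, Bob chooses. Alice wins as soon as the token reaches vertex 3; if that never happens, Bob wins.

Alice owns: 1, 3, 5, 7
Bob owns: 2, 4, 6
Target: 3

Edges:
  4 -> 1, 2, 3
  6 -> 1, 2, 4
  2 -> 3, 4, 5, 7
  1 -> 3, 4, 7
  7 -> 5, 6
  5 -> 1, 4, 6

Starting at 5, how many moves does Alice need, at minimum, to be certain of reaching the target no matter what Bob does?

2

A0 = {3}
A1: add {1} — 1 (Alice) has 1→3.
A2: add {5} — 5 (Alice) has 5→1.
5 enters the attractor at level 2, so Alice can force the target in 2 moves from there.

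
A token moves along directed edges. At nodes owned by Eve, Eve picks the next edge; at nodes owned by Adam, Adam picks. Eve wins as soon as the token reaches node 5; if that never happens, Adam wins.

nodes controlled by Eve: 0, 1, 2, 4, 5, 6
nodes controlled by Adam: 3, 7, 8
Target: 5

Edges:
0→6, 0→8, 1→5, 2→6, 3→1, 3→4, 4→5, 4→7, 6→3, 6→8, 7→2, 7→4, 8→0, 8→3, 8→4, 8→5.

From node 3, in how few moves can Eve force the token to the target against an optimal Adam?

A0 = {5}
A1: add {1, 4} — 1 (Eve) has 1→5; 4 (Eve) has 4→5.
A2: add {3} — 3 (Adam): all of {1, 4} already in.
3 enters the attractor at level 2, so Eve can force the target in 2 moves from there.

2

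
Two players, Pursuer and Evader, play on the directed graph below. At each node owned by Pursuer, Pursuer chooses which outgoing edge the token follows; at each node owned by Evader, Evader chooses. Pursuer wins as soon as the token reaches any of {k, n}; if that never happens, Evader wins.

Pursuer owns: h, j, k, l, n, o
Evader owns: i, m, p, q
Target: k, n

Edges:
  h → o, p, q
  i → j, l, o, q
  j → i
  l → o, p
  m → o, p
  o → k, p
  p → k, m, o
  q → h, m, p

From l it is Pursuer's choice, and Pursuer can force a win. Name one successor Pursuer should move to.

o

A0 = {k, n}
A1: add {o} — o (Pursuer) has o→k.
A2: add {h, l} — h (Pursuer) has h→o; l (Pursuer) has l→o.
A3 = A2; e.g. i (Evader) can still go to j. Fixed point.
From l, successor o is in the attractor (rank 1); the other successor p is not.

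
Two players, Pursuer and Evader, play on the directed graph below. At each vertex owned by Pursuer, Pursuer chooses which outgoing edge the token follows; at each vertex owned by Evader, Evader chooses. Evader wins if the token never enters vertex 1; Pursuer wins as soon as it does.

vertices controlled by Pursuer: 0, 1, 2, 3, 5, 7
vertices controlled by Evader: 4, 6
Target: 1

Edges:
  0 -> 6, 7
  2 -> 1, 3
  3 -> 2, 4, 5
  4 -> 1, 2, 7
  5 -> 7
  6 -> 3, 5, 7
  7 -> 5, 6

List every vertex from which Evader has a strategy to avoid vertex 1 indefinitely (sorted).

0, 4, 5, 6, 7

A0 = {1}
A1: add {2} — 2 (Pursuer) has 2→1.
A2: add {3} — 3 (Pursuer) has 3→2.
A3 = A2; e.g. 0 (Pursuer) has no edge into A2. Fixed point.
Pursuer's attractor = {1, 2, 3}; Evader avoids the target exactly from the complement.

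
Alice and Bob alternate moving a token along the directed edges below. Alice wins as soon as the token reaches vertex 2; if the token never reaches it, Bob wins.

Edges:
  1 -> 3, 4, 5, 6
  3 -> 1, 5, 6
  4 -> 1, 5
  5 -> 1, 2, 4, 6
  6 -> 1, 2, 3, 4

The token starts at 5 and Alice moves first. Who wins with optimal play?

Track states (vertex, player-to-move).
A0 = {(2,Alice), (2,Bob)}
A1: add {(5,Alice), (6,Alice)}.
(5,Alice) ∈ A1 ⇒ Alice forces the target.

Alice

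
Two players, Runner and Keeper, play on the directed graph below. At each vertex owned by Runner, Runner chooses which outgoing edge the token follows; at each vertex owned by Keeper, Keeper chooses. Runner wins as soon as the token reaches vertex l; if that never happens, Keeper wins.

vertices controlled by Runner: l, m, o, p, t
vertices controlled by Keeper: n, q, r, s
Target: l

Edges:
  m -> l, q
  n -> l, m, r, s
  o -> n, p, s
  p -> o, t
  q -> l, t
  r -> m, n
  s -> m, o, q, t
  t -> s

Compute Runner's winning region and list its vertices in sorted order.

l, m

A0 = {l}
A1: add {m} — m (Runner) has m→l.
A2 = A1; e.g. n (Keeper) can still go to r. Fixed point.
Runner's winning region = {l, m}.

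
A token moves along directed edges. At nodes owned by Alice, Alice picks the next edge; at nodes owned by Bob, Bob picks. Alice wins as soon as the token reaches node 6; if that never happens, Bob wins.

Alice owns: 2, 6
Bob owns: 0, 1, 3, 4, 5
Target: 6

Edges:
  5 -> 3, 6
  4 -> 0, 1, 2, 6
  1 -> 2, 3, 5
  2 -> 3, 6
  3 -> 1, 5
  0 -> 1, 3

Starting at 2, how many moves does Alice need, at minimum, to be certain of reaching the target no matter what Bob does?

1

A0 = {6}
A1: add {2} — 2 (Alice) has 2→6.
A2 = A1; e.g. 0 (Bob) can still go to 1. Fixed point.
2 enters the attractor at level 1, so Alice can force the target in 1 move from there.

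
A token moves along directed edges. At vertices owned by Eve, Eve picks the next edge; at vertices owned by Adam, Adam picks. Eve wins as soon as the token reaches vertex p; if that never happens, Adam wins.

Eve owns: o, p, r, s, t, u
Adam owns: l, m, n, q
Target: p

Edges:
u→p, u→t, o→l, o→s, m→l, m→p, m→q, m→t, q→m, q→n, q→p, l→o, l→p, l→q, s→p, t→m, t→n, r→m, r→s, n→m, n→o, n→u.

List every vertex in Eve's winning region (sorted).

o, p, r, s, u

A0 = {p}
A1: add {s, u} — s (Eve) has s→p; u (Eve) has u→p.
A2: add {o, r} — o (Eve) has o→s; r (Eve) has r→s.
A3 = A2; e.g. l (Adam) can still go to q. Fixed point.
Eve's winning region = {o, p, r, s, u}.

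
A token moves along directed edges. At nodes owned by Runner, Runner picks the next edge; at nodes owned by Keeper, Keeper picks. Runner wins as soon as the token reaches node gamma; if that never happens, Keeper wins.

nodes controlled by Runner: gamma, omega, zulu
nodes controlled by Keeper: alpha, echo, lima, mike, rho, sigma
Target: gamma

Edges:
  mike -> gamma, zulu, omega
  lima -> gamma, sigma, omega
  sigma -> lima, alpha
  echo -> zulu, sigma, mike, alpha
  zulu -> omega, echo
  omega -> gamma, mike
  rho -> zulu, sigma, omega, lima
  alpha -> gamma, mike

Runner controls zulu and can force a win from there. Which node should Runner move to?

A0 = {gamma}
A1: add {omega} — omega (Runner) has omega→gamma.
A2: add {zulu} — zulu (Runner) has zulu→omega.
A3: add {mike} — mike (Keeper): all of {gamma, zulu, omega} already in.
A4: add {alpha} — alpha (Keeper): all of {gamma, mike} already in.
A5 = A4; e.g. sigma (Keeper) can still go to lima. Fixed point.
From zulu, successor omega is in the attractor (rank 1); the other successor echo is not.

omega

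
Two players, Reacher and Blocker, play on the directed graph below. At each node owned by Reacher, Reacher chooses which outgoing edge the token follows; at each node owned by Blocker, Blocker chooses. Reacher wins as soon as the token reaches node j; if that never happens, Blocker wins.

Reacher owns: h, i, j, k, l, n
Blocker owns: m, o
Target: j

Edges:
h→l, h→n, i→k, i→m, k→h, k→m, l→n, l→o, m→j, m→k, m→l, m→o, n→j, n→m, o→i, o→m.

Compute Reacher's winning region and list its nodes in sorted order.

A0 = {j}
A1: add {n} — n (Reacher) has n→j.
A2: add {h, l} — h (Reacher) has h→n; l (Reacher) has l→n.
A3: add {k} — k (Reacher) has k→h.
A4: add {i} — i (Reacher) has i→k.
A5 = A4; e.g. m (Blocker) can still go to o. Fixed point.
Reacher's winning region = {h, i, j, k, l, n}.

h, i, j, k, l, n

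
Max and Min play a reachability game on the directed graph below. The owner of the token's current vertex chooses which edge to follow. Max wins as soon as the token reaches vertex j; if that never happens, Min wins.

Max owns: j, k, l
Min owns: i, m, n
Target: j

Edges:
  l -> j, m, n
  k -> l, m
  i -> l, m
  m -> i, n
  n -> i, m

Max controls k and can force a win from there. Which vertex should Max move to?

A0 = {j}
A1: add {l} — l (Max) has l→j.
A2: add {k} — k (Max) has k→l.
A3 = A2; e.g. i (Min) can still go to m. Fixed point.
From k, successor l is in the attractor (rank 1); the other successor m is not.

l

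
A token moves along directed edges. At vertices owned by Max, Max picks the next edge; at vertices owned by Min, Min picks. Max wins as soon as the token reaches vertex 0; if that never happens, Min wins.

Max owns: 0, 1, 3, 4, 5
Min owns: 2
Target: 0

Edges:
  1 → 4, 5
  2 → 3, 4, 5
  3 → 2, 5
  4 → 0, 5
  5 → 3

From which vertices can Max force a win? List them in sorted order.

A0 = {0}
A1: add {4} — 4 (Max) has 4→0.
A2: add {1} — 1 (Max) has 1→4.
A3 = A2; e.g. 2 (Min) can still go to 3. Fixed point.
Max's winning region = {0, 1, 4}.

0, 1, 4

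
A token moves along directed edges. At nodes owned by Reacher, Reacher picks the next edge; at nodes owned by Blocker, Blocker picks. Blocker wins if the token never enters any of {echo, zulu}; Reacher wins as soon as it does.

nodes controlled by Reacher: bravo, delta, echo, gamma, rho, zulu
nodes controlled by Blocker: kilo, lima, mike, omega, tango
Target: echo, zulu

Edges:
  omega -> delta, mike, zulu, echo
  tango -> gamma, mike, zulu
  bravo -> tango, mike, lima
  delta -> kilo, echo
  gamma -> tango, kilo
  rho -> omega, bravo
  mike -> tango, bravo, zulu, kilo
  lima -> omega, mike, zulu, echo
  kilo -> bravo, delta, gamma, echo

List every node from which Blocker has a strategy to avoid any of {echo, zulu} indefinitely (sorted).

bravo, gamma, kilo, lima, mike, omega, rho, tango

A0 = {echo, zulu}
A1: add {delta} — delta (Reacher) has delta→echo.
A2 = A1; e.g. omega (Blocker) can still go to mike. Fixed point.
Reacher's attractor = {delta, echo, zulu}; Blocker avoids the target exactly from the complement.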